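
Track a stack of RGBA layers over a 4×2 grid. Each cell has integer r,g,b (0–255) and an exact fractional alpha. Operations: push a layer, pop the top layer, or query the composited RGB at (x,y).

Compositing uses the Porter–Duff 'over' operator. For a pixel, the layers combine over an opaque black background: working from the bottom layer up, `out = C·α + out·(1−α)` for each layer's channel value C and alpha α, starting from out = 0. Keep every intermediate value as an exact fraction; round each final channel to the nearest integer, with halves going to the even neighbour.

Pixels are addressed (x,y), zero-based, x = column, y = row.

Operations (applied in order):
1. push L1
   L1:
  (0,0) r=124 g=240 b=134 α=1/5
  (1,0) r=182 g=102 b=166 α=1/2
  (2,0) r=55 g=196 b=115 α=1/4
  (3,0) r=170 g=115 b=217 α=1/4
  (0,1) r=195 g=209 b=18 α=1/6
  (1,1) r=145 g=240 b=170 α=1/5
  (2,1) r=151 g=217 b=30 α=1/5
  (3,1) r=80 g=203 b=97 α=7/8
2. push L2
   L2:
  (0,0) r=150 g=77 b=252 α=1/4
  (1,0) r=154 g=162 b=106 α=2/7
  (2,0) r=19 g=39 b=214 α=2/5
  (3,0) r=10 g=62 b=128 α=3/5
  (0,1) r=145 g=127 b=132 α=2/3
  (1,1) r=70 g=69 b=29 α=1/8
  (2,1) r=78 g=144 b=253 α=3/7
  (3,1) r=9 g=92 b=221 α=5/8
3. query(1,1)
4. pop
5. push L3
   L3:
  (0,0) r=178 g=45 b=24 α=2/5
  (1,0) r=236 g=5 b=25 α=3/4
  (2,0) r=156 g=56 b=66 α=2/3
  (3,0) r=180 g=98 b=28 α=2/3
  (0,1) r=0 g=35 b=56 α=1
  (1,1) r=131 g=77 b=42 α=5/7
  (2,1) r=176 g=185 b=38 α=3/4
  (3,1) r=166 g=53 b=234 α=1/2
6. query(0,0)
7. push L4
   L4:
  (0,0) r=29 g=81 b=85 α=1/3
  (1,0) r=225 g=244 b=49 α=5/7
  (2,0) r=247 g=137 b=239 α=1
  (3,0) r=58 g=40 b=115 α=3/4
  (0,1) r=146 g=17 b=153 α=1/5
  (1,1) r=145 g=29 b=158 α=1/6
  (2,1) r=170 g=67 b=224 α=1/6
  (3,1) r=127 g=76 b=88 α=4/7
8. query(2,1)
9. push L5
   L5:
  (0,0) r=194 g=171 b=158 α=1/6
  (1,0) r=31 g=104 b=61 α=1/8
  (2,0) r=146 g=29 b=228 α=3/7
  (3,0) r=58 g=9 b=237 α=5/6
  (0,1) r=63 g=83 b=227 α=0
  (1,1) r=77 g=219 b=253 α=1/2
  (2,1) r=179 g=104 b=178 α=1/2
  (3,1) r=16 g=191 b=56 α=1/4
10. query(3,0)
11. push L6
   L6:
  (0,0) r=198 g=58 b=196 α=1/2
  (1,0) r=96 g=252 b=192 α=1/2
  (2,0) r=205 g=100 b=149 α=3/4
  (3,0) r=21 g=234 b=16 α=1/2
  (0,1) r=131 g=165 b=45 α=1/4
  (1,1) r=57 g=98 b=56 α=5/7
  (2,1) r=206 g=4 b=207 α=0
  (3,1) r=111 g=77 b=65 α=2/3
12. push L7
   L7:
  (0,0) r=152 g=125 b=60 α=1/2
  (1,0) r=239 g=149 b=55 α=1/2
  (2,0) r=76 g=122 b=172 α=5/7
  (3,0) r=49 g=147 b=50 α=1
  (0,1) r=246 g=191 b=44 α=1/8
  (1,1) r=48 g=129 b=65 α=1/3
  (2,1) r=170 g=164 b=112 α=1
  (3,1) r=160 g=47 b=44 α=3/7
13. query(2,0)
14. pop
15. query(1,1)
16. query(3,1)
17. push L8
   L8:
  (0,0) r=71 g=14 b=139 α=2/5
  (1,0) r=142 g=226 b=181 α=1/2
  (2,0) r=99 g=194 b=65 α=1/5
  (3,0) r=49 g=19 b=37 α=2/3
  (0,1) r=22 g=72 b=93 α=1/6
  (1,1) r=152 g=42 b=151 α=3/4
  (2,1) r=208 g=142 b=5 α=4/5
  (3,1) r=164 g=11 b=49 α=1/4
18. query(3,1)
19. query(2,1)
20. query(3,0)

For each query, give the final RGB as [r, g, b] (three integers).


(1,1) stack=L1,L2; from [0,0,0]:
L1 α=1/5: [29, 48, 34]
L2 α=1/8: [273/8, 405/8, 267/8]
rounded: [34, 51, 33]

at x=0,y=0 over L1,L3:
+L1 (α=1/5) → [124/5, 48, 134/5]
+L3 (α=2/5) → [2152/25, 234/5, 642/25]
rounded: [86, 47, 26]

(2,1) stack=L1,L3,L4; from [0,0,0]:
L1 α=1/5: [151/5, 217/5, 6]
L3 α=3/4: [2791/20, 748/5, 30]
L4 α=1/6: [1157/8, 815/6, 187/3]
= [145, 136, 62]

query (3,0) [L1,L3,L4,L5] — begin 0,0,0
+L1 (α=1/4) → [85/2, 115/4, 217/4]
+L3 (α=2/3) → [805/6, 899/12, 147/4]
+L4 (α=3/4) → [1849/24, 2339/48, 1527/16]
+L5 (α=5/6) → [8809/144, 4499/288, 6829/32]
rounded: [61, 16, 213]

(2,0) stack=L1,L3,L4,L5,L6,L7; from [0,0,0]:
after L1 α=1/4: [55/4, 49, 115/4]
after L3 α=2/3: [1303/12, 161/3, 643/12]
after L4 α=1: [247, 137, 239]
after L5 α=3/7: [1426/7, 635/7, 1640/7]
after L6 α=3/4: [5731/28, 2735/28, 4769/28]
after L7 α=5/7: [11051/98, 11275/98, 16809/98]
rounded: [113, 115, 172]

at x=1,y=1 over L1,L3,L4,L5,L6:
after L1 α=1/5: [29, 48, 34]
after L3 α=5/7: [713/7, 481/7, 278/7]
after L4 α=1/6: [2290/21, 1304/21, 416/7]
after L5 α=1/2: [3907/42, 5903/42, 2187/14]
after L6 α=5/7: [9892/147, 16193/147, 4147/49]
→ [67, 110, 85]

at x=3,y=1 over L1,L3,L4,L5,L6:
after L1 α=7/8: [70, 1421/8, 679/8]
after L3 α=1/2: [118, 1845/16, 2551/16]
after L4 α=4/7: [862/7, 10399/112, 13285/112]
after L5 α=1/4: [1349/14, 52589/448, 46127/448]
after L6 α=2/3: [4457/42, 40527/448, 34789/448]
rounded: [106, 90, 78]

at x=3,y=1 over L1,L3,L4,L5,L6,L8:
after L1 α=7/8: [70, 1421/8, 679/8]
after L3 α=1/2: [118, 1845/16, 2551/16]
after L4 α=4/7: [862/7, 10399/112, 13285/112]
after L5 α=1/4: [1349/14, 52589/448, 46127/448]
after L6 α=2/3: [4457/42, 40527/448, 34789/448]
after L8 α=1/4: [6753/56, 126509/1792, 126319/1792]
→ [121, 71, 70]

(2,1) stack=L1,L3,L4,L5,L6,L8; from [0,0,0]:
+L1 (α=1/5) → [151/5, 217/5, 6]
+L3 (α=3/4) → [2791/20, 748/5, 30]
+L4 (α=1/6) → [1157/8, 815/6, 187/3]
+L5 (α=1/2) → [2589/16, 1439/12, 721/6]
+L6 (α=0) → [2589/16, 1439/12, 721/6]
+L8 (α=4/5) → [15901/80, 1651/12, 841/30]
= [199, 138, 28]

at x=3,y=0 over L1,L3,L4,L5,L6,L8:
L1 α=1/4: [85/2, 115/4, 217/4]
L3 α=2/3: [805/6, 899/12, 147/4]
L4 α=3/4: [1849/24, 2339/48, 1527/16]
L5 α=5/6: [8809/144, 4499/288, 6829/32]
L6 α=1/2: [11833/288, 71891/576, 7341/64]
L8 α=2/3: [40057/864, 93779/1728, 12077/192]
= [46, 54, 63]


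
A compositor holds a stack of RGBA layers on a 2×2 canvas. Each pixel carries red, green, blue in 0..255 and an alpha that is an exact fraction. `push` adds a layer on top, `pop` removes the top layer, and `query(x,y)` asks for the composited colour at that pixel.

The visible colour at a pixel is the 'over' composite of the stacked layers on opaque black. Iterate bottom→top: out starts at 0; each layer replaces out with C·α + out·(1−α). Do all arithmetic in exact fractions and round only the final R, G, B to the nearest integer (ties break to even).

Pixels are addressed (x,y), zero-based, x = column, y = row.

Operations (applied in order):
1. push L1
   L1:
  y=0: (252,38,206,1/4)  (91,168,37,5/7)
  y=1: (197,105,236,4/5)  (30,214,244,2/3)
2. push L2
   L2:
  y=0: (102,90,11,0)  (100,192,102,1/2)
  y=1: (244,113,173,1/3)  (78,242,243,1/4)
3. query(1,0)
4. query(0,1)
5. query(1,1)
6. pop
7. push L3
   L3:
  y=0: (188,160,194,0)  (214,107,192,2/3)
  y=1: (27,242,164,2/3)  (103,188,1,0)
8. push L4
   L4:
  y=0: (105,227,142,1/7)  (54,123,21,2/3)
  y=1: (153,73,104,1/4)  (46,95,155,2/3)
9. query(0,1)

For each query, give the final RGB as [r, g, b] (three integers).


at x=1,y=0 over L1,L2:
+L1 (α=5/7) → [65, 120, 185/7]
+L2 (α=1/2) → [165/2, 156, 899/14]
rounded: [82, 156, 64]

at x=0,y=1 over L1,L2:
+L1 (α=4/5) → [788/5, 84, 944/5]
+L2 (α=1/3) → [932/5, 281/3, 2753/15]
→ [186, 94, 184]

query (1,1) [L1,L2] — begin 0,0,0
L1 α=2/3: [20, 428/3, 488/3]
L2 α=1/4: [69/2, 335/2, 731/4]
→ [34, 168, 183]

query (0,1) [L1,L3,L4] — begin 0,0,0
after L1 α=4/5: [788/5, 84, 944/5]
after L3 α=2/3: [1058/15, 568/3, 2584/15]
after L4 α=1/4: [1823/20, 641/4, 776/5]
rounded: [91, 160, 155]


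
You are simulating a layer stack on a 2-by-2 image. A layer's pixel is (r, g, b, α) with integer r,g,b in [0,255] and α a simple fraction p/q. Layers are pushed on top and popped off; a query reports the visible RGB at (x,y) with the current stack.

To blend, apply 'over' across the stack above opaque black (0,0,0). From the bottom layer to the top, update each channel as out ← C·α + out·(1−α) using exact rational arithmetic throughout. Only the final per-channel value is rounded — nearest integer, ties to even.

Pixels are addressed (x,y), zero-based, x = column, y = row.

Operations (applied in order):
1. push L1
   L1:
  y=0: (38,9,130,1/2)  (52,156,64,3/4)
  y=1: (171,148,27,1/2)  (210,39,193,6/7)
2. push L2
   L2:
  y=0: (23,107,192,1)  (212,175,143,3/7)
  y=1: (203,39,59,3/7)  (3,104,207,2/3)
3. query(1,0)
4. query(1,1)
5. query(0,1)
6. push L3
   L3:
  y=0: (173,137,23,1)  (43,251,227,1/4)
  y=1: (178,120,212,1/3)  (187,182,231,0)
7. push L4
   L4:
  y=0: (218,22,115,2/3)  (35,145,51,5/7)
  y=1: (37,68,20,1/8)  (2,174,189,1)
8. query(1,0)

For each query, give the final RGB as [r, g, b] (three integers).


query (1,0) [L1,L2] — begin 0,0,0
after L1 α=3/4: [39, 117, 48]
after L2 α=3/7: [792/7, 993/7, 621/7]
→ [113, 142, 89]

(1,1) stack=L1,L2; from [0,0,0]:
after L1 α=6/7: [180, 234/7, 1158/7]
after L2 α=2/3: [62, 1690/21, 1352/7]
rounded: [62, 80, 193]

query (0,1) [L1,L2] — begin 0,0,0
after L1 α=1/2: [171/2, 74, 27/2]
after L2 α=3/7: [951/7, 59, 33]
= [136, 59, 33]

query (1,0) [L1,L2,L3,L4] — begin 0,0,0
after L1 α=3/4: [39, 117, 48]
after L2 α=3/7: [792/7, 993/7, 621/7]
after L3 α=1/4: [2677/28, 1184/7, 863/7]
after L4 α=5/7: [5127/98, 7443/49, 3511/49]
= [52, 152, 72]


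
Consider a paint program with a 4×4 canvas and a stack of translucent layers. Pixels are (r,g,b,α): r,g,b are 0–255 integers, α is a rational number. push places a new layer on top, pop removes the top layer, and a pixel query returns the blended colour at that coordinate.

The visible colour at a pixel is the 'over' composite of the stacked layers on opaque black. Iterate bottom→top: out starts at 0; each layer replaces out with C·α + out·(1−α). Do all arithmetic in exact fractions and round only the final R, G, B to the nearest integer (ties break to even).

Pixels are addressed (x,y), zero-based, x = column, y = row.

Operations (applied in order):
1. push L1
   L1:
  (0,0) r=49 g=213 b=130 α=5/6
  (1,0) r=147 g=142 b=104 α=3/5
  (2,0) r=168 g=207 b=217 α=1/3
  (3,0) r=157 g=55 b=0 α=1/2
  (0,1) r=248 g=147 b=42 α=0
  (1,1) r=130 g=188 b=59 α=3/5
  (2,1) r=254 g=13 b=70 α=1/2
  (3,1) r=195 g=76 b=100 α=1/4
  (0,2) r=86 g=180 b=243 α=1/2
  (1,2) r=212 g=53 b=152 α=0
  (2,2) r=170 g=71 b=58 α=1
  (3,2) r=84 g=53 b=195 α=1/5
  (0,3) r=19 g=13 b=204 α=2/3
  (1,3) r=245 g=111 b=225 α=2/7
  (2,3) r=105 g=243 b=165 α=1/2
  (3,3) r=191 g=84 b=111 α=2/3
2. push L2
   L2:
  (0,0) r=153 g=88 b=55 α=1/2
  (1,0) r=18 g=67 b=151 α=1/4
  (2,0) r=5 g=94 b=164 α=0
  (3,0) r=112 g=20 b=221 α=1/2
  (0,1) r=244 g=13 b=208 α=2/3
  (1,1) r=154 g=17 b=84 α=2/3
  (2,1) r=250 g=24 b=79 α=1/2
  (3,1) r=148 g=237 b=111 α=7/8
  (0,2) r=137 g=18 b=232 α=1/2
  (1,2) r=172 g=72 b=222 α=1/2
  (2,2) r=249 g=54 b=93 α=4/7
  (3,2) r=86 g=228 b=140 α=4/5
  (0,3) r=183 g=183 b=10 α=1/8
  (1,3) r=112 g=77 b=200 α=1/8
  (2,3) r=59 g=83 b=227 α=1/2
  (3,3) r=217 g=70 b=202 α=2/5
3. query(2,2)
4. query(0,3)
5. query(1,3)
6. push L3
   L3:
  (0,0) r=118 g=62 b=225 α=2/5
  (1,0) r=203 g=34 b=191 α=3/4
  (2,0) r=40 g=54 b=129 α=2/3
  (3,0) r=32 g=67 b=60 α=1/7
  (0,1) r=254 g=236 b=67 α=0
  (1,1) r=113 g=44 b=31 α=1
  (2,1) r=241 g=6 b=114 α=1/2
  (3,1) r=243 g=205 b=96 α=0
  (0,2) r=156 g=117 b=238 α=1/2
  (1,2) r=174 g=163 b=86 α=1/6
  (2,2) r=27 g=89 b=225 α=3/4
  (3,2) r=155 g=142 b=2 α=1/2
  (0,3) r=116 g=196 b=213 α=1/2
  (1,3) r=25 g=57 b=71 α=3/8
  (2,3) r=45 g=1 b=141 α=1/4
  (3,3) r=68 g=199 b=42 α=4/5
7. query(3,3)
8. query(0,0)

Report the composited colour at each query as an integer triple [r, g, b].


at x=2,y=2 over L1,L2:
+L1 (α=1) → [170, 71, 58]
+L2 (α=4/7) → [1506/7, 429/7, 78]
rounded: [215, 61, 78]

(0,3) stack=L1,L2; from [0,0,0]:
L1 α=2/3: [38/3, 26/3, 136]
L2 α=1/8: [815/24, 731/24, 481/4]
→ [34, 30, 120]

query (1,3) [L1,L2] — begin 0,0,0
+L1 (α=2/7) → [70, 222/7, 450/7]
+L2 (α=1/8) → [301/4, 299/8, 325/4]
= [75, 37, 81]

(3,3) stack=L1,L2,L3; from [0,0,0]:
after L1 α=2/3: [382/3, 56, 74]
after L2 α=2/5: [816/5, 308/5, 626/5]
after L3 α=4/5: [2176/25, 4288/25, 1466/25]
rounded: [87, 172, 59]

(0,0) stack=L1,L2,L3; from [0,0,0]:
after L1 α=5/6: [245/6, 355/2, 325/3]
after L2 α=1/2: [1163/12, 531/4, 245/3]
after L3 α=2/5: [2107/20, 2089/20, 139]
→ [105, 104, 139]


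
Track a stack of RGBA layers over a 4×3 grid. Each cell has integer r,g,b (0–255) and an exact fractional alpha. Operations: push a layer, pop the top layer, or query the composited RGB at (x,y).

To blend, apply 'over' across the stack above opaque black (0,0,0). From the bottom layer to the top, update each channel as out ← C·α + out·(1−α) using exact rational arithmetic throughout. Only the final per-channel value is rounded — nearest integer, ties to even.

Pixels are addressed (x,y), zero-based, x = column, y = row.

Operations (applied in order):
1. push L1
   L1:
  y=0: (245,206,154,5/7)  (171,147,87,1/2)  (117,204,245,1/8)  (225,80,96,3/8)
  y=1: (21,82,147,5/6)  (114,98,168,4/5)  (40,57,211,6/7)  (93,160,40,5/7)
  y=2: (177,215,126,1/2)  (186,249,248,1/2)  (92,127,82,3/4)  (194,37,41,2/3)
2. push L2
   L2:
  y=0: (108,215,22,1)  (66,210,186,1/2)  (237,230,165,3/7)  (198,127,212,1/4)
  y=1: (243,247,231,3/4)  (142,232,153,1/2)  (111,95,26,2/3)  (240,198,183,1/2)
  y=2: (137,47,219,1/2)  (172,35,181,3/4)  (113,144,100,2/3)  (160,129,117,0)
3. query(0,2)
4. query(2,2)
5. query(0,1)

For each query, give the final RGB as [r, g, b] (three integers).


query (0,2) [L1,L2] — begin 0,0,0
+L1 (α=1/2) → [177/2, 215/2, 63]
+L2 (α=1/2) → [451/4, 309/4, 141]
rounded: [113, 77, 141]

(2,2) stack=L1,L2; from [0,0,0]:
after L1 α=3/4: [69, 381/4, 123/2]
after L2 α=2/3: [295/3, 511/4, 523/6]
rounded: [98, 128, 87]

query (0,1) [L1,L2] — begin 0,0,0
L1 α=5/6: [35/2, 205/3, 245/2]
L2 α=3/4: [1493/8, 607/3, 1631/8]
= [187, 202, 204]


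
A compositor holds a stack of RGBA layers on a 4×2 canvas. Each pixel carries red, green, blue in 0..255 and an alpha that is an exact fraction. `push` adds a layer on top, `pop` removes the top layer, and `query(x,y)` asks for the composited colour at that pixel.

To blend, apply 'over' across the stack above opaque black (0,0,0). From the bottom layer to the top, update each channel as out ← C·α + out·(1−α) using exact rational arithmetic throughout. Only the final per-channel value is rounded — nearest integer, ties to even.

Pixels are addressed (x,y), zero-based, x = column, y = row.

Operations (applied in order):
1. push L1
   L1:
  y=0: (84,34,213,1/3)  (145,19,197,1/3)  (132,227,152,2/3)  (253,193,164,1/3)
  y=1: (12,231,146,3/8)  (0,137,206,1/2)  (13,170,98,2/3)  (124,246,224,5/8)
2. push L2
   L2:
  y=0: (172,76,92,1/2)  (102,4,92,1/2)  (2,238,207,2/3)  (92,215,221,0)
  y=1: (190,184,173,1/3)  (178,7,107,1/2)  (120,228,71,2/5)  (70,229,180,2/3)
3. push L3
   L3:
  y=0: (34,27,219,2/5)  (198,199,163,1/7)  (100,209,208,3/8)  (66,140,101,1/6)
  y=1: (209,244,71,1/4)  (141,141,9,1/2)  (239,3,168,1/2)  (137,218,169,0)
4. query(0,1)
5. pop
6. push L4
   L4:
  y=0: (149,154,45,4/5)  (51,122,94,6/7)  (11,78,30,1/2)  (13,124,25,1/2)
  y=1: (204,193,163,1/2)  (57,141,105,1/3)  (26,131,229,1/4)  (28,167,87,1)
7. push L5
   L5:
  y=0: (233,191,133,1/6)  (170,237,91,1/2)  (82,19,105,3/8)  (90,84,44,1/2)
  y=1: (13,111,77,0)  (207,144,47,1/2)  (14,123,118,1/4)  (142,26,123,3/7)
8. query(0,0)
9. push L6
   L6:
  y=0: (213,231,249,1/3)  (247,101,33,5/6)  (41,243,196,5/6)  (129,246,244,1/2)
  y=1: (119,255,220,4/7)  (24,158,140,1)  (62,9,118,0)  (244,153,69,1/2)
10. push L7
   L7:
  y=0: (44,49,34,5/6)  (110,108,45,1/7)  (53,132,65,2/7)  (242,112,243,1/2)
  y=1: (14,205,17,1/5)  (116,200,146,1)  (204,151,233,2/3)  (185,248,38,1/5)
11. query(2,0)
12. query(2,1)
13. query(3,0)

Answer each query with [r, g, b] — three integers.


at x=0,y=1 over L1,L2,L3:
L1 α=3/8: [9/2, 693/8, 219/4]
L2 α=1/3: [199/3, 1429/12, 565/6]
L3 α=1/4: [102, 2405/16, 707/8]
= [102, 150, 88]

(0,0) stack=L1,L2,L4,L5; from [0,0,0]:
+L1 (α=1/3) → [28, 34/3, 71]
+L2 (α=1/2) → [100, 131/3, 163/2]
+L4 (α=4/5) → [696/5, 1979/15, 523/10]
+L5 (α=1/6) → [929/6, 1276/9, 263/4]
rounded: [155, 142, 66]

(2,0) stack=L1,L2,L4,L5,L6,L7; from [0,0,0]:
+L1 (α=2/3) → [88, 454/3, 304/3]
+L2 (α=2/3) → [92/3, 1882/9, 1546/9]
+L4 (α=1/2) → [125/6, 1292/9, 908/9]
+L5 (α=3/8) → [2101/48, 6973/72, 7375/72]
+L6 (α=5/6) → [11941/288, 94453/432, 77935/432]
+L7 (α=2/7) → [90233/2016, 83759/432, 445835/3024]
→ [45, 194, 147]

at x=2,y=1 over L1,L2,L4,L5,L6,L7:
after L1 α=2/3: [26/3, 340/3, 196/3]
after L2 α=2/5: [266/5, 796/5, 338/5]
after L4 α=1/4: [232/5, 3043/20, 2159/20]
after L5 α=1/4: [383/10, 11589/80, 8837/80]
after L6 α=0: [383/10, 11589/80, 8837/80]
after L7 α=2/3: [4463/30, 35749/240, 46117/240]
= [149, 149, 192]

(3,0) stack=L1,L2,L4,L5,L6,L7; from [0,0,0]:
L1 α=1/3: [253/3, 193/3, 164/3]
L2 α=0: [253/3, 193/3, 164/3]
L4 α=1/2: [146/3, 565/6, 239/6]
L5 α=1/2: [208/3, 1069/12, 503/12]
L6 α=1/2: [595/6, 4021/24, 3431/24]
L7 α=1/2: [2047/12, 6709/48, 9263/48]
rounded: [171, 140, 193]


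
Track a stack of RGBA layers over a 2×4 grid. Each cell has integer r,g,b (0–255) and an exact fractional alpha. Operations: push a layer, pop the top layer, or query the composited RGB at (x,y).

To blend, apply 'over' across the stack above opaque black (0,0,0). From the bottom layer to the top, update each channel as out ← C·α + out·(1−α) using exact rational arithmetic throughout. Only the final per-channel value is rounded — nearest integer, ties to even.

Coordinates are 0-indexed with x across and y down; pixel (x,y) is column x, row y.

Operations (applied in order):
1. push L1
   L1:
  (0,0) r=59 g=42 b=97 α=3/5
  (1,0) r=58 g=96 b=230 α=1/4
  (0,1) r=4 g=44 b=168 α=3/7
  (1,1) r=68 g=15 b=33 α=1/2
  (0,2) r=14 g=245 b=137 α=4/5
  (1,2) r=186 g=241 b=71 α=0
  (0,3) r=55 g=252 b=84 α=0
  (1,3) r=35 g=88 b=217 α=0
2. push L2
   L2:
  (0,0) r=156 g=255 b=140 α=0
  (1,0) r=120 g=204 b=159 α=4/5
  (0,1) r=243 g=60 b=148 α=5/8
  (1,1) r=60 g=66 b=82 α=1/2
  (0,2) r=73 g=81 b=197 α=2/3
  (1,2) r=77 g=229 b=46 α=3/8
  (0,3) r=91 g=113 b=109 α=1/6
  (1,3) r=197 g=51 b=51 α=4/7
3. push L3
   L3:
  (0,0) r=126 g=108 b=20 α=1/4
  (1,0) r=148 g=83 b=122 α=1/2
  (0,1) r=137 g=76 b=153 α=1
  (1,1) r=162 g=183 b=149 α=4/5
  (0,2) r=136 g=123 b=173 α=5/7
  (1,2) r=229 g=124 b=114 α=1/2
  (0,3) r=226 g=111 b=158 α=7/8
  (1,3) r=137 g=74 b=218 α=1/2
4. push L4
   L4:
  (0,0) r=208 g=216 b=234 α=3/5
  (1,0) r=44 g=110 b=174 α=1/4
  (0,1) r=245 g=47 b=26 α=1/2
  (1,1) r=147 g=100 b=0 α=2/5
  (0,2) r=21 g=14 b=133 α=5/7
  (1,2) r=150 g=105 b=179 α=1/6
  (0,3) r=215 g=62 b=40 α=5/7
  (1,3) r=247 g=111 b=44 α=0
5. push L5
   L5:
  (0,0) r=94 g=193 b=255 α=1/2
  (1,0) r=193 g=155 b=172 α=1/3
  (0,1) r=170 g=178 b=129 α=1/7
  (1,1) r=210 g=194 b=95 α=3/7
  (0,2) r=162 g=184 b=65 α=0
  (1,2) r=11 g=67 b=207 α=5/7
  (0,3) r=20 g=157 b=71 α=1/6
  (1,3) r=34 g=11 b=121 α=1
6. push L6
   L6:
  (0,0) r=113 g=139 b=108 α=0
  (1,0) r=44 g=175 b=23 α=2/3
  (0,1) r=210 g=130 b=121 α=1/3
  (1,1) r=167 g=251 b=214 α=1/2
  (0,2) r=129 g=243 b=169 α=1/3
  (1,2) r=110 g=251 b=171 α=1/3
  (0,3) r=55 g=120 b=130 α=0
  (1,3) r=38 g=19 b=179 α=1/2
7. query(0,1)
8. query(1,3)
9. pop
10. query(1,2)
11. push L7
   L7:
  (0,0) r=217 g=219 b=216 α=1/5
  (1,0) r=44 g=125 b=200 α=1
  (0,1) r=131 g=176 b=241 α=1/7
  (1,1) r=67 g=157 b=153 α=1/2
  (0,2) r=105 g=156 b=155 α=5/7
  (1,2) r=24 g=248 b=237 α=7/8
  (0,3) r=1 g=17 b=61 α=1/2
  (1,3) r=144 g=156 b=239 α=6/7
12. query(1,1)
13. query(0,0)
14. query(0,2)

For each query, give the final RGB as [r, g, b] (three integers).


(0,1) stack=L1,L2,L3,L4,L5,L6; from [0,0,0]:
after L1 α=3/7: [12/7, 132/7, 72]
after L2 α=5/8: [8541/56, 312/7, 239/2]
after L3 α=1: [137, 76, 153]
after L4 α=1/2: [191, 123/2, 179/2]
after L5 α=1/7: [188, 547/7, 666/7]
after L6 α=1/3: [586/3, 668/7, 2179/21]
rounded: [195, 95, 104]

at x=1,y=3 over L1,L2,L3,L4,L5,L6:
+L1 (α=0) → [0, 0, 0]
+L2 (α=4/7) → [788/7, 204/7, 204/7]
+L3 (α=1/2) → [1747/14, 361/7, 865/7]
+L4 (α=0) → [1747/14, 361/7, 865/7]
+L5 (α=1) → [34, 11, 121]
+L6 (α=1/2) → [36, 15, 150]
rounded: [36, 15, 150]

query (1,2) [L1,L2,L3,L4,L5] — begin 0,0,0
after L1 α=0: [0, 0, 0]
after L2 α=3/8: [231/8, 687/8, 69/4]
after L3 α=1/2: [2063/16, 1679/16, 525/8]
after L4 α=1/6: [12715/96, 10075/96, 4057/48]
after L5 α=5/7: [15355/336, 26155/336, 28897/168]
rounded: [46, 78, 172]

at x=1,y=1 over L1,L2,L3,L4,L5,L7:
L1 α=1/2: [34, 15/2, 33/2]
L2 α=1/2: [47, 147/4, 197/4]
L3 α=4/5: [139, 615/4, 2581/20]
L4 α=2/5: [711/5, 529/4, 7743/100]
L5 α=3/7: [5994/35, 1111/7, 2124/25]
L7 α=1/2: [8339/70, 1105/7, 5949/50]
→ [119, 158, 119]

query (0,0) [L1,L2,L3,L4,L5,L7] — begin 0,0,0
+L1 (α=3/5) → [177/5, 126/5, 291/5]
+L2 (α=0) → [177/5, 126/5, 291/5]
+L3 (α=1/4) → [1161/20, 459/10, 973/20]
+L4 (α=3/5) → [7401/50, 3699/25, 7993/50]
+L5 (α=1/2) → [12101/100, 4262/25, 20743/100]
+L7 (α=1/5) → [17526/125, 22523/125, 26143/125]
→ [140, 180, 209]

(0,2) stack=L1,L2,L3,L4,L5,L7; from [0,0,0]:
after L1 α=4/5: [56/5, 196, 548/5]
after L2 α=2/3: [262/5, 358/3, 2518/15]
after L3 α=5/7: [3924/35, 2561/21, 2573/15]
after L4 α=5/7: [11523/245, 6592/147, 15121/105]
after L5 α=0: [11523/245, 6592/147, 15121/105]
after L7 α=5/7: [151671/1715, 127844/1029, 111617/735]
rounded: [88, 124, 152]


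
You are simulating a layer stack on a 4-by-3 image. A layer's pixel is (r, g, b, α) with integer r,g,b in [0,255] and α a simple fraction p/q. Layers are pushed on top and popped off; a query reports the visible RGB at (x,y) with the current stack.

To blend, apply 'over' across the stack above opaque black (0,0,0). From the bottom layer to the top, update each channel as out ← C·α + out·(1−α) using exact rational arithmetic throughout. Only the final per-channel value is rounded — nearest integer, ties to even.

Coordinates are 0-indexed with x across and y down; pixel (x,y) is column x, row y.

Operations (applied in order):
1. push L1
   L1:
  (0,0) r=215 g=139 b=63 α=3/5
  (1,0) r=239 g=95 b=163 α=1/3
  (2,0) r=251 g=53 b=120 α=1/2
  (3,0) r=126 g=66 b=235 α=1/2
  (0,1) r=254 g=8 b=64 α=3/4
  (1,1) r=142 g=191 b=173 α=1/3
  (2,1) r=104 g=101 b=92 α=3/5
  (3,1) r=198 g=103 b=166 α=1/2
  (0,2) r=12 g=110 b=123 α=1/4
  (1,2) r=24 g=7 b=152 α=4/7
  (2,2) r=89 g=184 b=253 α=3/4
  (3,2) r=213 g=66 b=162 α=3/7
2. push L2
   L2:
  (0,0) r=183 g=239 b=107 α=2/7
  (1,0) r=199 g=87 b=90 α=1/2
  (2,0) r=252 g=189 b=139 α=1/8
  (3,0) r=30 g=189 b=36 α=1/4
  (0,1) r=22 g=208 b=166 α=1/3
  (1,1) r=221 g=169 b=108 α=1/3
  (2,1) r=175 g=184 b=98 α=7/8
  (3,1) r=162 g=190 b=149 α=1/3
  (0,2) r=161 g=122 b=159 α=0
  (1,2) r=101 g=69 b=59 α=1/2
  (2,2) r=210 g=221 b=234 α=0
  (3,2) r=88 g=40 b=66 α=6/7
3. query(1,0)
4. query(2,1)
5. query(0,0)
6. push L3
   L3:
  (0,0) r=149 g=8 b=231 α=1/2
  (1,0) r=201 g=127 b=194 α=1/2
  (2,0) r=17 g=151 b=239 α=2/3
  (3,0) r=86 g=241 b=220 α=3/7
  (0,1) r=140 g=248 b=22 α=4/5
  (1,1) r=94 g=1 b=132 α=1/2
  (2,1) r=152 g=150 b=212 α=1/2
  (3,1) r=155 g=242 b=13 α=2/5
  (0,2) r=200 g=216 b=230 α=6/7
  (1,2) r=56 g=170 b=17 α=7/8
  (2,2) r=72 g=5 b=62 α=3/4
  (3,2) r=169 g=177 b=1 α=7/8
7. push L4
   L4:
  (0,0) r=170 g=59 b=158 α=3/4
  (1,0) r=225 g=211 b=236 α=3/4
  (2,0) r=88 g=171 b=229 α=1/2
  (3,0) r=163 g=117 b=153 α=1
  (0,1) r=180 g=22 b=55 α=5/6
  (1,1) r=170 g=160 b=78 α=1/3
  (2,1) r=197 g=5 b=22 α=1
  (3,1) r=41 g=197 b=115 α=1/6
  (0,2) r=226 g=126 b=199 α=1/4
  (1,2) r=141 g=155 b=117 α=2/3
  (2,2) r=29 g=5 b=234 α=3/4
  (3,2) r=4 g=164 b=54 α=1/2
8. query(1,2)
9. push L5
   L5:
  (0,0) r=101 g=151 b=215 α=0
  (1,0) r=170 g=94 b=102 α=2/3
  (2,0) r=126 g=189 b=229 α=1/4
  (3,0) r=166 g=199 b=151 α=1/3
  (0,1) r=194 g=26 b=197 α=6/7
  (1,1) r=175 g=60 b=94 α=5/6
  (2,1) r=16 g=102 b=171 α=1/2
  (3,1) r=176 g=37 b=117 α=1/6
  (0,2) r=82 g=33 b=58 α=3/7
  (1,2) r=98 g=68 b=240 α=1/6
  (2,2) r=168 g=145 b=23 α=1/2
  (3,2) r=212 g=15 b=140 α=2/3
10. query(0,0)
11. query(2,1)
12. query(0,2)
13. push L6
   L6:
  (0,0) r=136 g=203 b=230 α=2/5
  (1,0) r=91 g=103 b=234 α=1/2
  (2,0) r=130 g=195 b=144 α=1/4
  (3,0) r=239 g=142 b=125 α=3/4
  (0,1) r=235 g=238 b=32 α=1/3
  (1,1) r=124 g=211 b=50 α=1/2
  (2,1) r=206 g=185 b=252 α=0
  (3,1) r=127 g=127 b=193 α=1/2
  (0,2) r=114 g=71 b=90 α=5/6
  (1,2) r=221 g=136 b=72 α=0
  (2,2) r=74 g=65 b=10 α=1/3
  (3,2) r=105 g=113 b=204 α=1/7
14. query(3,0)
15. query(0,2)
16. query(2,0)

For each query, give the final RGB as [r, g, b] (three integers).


at x=1,y=0 over L1,L2:
after L1 α=1/3: [239/3, 95/3, 163/3]
after L2 α=1/2: [418/3, 178/3, 433/6]
= [139, 59, 72]

(2,1) stack=L1,L2; from [0,0,0]:
L1 α=3/5: [312/5, 303/5, 276/5]
L2 α=7/8: [6437/40, 6743/40, 1853/20]
rounded: [161, 169, 93]

query (0,0) [L1,L2] — begin 0,0,0
+L1 (α=3/5) → [129, 417/5, 189/5]
+L2 (α=2/7) → [1011/7, 895/7, 403/7]
= [144, 128, 58]

query (1,2) [L1,L2,L3,L4] — begin 0,0,0
after L1 α=4/7: [96/7, 4, 608/7]
after L2 α=1/2: [803/14, 73/2, 1021/14]
after L3 α=7/8: [6291/112, 2453/16, 2687/112]
after L4 α=2/3: [12625/112, 2471/16, 28895/336]
= [113, 154, 86]

(0,0) stack=L1,L2,L3,L4,L5; from [0,0,0]:
after L1 α=3/5: [129, 417/5, 189/5]
after L2 α=2/7: [1011/7, 895/7, 403/7]
after L3 α=1/2: [1027/7, 951/14, 1010/7]
after L4 α=3/4: [4597/28, 3429/56, 1082/7]
after L5 α=0: [4597/28, 3429/56, 1082/7]
→ [164, 61, 155]

(2,1) stack=L1,L2,L3,L4,L5; from [0,0,0]:
L1 α=3/5: [312/5, 303/5, 276/5]
L2 α=7/8: [6437/40, 6743/40, 1853/20]
L3 α=1/2: [12517/80, 12743/80, 6093/40]
L4 α=1: [197, 5, 22]
L5 α=1/2: [213/2, 107/2, 193/2]
→ [106, 54, 96]

query (0,2) [L1,L2,L3,L4,L5] — begin 0,0,0
+L1 (α=1/4) → [3, 55/2, 123/4]
+L2 (α=0) → [3, 55/2, 123/4]
+L3 (α=6/7) → [1203/7, 2647/14, 5643/28]
+L4 (α=1/4) → [5191/28, 9705/56, 22501/112]
+L5 (α=3/7) → [6913/49, 11091/98, 27373/196]
→ [141, 113, 140]

query (3,0) [L1,L2,L3,L4,L5,L6] — begin 0,0,0
L1 α=1/2: [63, 33, 235/2]
L2 α=1/4: [219/4, 72, 777/8]
L3 α=3/7: [477/7, 1011/7, 2097/14]
L4 α=1: [163, 117, 153]
L5 α=1/3: [164, 433/3, 457/3]
L6 α=3/4: [881/4, 1711/12, 791/6]
rounded: [220, 143, 132]

at x=0,y=2 over L1,L2,L3,L4,L5,L6:
+L1 (α=1/4) → [3, 55/2, 123/4]
+L2 (α=0) → [3, 55/2, 123/4]
+L3 (α=6/7) → [1203/7, 2647/14, 5643/28]
+L4 (α=1/4) → [5191/28, 9705/56, 22501/112]
+L5 (α=3/7) → [6913/49, 11091/98, 27373/196]
+L6 (α=5/6) → [34843/294, 45881/588, 115573/1176]
= [119, 78, 98]

(2,0) stack=L1,L2,L3,L4,L5,L6; from [0,0,0]:
L1 α=1/2: [251/2, 53/2, 60]
L2 α=1/8: [2261/16, 749/16, 559/8]
L3 α=2/3: [935/16, 5581/48, 1461/8]
L4 α=1/2: [2343/32, 13789/96, 3293/16]
L5 α=1/4: [11061/128, 19837/128, 13543/64]
L6 α=1/4: [49823/512, 84471/512, 49845/256]
rounded: [97, 165, 195]


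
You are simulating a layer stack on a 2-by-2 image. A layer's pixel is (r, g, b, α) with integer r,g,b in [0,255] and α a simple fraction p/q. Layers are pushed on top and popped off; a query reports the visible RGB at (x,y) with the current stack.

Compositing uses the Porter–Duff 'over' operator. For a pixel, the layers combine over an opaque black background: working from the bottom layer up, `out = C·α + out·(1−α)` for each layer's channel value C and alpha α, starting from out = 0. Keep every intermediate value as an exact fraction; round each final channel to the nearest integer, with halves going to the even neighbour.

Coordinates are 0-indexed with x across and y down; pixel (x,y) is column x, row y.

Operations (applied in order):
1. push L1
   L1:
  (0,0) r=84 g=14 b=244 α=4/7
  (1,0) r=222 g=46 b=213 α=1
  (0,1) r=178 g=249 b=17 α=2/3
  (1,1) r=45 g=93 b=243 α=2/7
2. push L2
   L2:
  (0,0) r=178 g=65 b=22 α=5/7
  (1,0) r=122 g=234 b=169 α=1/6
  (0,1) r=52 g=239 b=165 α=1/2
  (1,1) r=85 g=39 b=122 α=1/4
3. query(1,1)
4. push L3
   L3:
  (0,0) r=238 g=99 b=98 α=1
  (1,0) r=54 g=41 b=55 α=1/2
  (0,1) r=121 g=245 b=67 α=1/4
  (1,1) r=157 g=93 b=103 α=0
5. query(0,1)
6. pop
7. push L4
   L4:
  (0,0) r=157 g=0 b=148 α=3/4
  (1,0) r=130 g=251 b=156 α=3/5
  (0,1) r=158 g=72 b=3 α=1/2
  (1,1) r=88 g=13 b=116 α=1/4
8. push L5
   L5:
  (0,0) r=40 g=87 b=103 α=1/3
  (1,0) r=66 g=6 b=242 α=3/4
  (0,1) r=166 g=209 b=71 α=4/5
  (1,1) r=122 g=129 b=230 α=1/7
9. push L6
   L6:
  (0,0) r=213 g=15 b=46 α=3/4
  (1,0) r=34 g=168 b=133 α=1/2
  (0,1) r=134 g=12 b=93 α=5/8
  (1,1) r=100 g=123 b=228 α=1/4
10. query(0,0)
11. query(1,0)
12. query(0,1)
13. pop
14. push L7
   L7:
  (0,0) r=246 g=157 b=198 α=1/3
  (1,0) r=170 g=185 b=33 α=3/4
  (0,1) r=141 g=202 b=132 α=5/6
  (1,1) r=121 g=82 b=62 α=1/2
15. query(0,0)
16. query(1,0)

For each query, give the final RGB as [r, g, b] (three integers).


query (1,1) [L1,L2] — begin 0,0,0
after L1 α=2/7: [90/7, 186/7, 486/7]
after L2 α=1/4: [865/28, 831/28, 578/7]
rounded: [31, 30, 83]

query (0,1) [L1,L2,L3] — begin 0,0,0
L1 α=2/3: [356/3, 166, 34/3]
L2 α=1/2: [256/3, 405/2, 529/6]
L3 α=1/4: [377/4, 1705/8, 663/8]
rounded: [94, 213, 83]

query (0,0) [L1,L2,L4,L5,L6] — begin 0,0,0
+L1 (α=4/7) → [48, 8, 976/7]
+L2 (α=5/7) → [986/7, 341/7, 2722/49]
+L4 (α=3/4) → [4283/28, 341/28, 12239/98]
+L5 (α=1/3) → [4843/42, 1559/42, 5762/49]
+L6 (α=3/4) → [31681/168, 3449/168, 3131/49]
= [189, 21, 64]

(1,0) stack=L1,L2,L4,L5,L6; from [0,0,0]:
+L1 (α=1) → [222, 46, 213]
+L2 (α=1/6) → [616/3, 232/3, 617/3]
+L4 (α=3/5) → [2402/15, 2723/15, 2638/15]
+L5 (α=3/4) → [1343/15, 2993/60, 3382/15]
+L6 (α=1/2) → [1853/30, 13073/120, 5377/30]
rounded: [62, 109, 179]

at x=0,y=1 over L1,L2,L4,L5,L6:
L1 α=2/3: [356/3, 166, 34/3]
L2 α=1/2: [256/3, 405/2, 529/6]
L4 α=1/2: [365/3, 549/4, 547/12]
L5 α=4/5: [2357/15, 3893/20, 791/12]
L6 α=5/8: [5707/40, 12879/160, 2651/32]
→ [143, 80, 83]

at x=0,y=0 over L1,L2,L4,L5,L7:
L1 α=4/7: [48, 8, 976/7]
L2 α=5/7: [986/7, 341/7, 2722/49]
L4 α=3/4: [4283/28, 341/28, 12239/98]
L5 α=1/3: [4843/42, 1559/42, 5762/49]
L7 α=1/3: [10009/63, 4856/63, 21226/147]
→ [159, 77, 144]

query (1,0) [L1,L2,L4,L5,L7] — begin 0,0,0
after L1 α=1: [222, 46, 213]
after L2 α=1/6: [616/3, 232/3, 617/3]
after L4 α=3/5: [2402/15, 2723/15, 2638/15]
after L5 α=3/4: [1343/15, 2993/60, 3382/15]
after L7 α=3/4: [8993/60, 36293/240, 4867/60]
= [150, 151, 81]


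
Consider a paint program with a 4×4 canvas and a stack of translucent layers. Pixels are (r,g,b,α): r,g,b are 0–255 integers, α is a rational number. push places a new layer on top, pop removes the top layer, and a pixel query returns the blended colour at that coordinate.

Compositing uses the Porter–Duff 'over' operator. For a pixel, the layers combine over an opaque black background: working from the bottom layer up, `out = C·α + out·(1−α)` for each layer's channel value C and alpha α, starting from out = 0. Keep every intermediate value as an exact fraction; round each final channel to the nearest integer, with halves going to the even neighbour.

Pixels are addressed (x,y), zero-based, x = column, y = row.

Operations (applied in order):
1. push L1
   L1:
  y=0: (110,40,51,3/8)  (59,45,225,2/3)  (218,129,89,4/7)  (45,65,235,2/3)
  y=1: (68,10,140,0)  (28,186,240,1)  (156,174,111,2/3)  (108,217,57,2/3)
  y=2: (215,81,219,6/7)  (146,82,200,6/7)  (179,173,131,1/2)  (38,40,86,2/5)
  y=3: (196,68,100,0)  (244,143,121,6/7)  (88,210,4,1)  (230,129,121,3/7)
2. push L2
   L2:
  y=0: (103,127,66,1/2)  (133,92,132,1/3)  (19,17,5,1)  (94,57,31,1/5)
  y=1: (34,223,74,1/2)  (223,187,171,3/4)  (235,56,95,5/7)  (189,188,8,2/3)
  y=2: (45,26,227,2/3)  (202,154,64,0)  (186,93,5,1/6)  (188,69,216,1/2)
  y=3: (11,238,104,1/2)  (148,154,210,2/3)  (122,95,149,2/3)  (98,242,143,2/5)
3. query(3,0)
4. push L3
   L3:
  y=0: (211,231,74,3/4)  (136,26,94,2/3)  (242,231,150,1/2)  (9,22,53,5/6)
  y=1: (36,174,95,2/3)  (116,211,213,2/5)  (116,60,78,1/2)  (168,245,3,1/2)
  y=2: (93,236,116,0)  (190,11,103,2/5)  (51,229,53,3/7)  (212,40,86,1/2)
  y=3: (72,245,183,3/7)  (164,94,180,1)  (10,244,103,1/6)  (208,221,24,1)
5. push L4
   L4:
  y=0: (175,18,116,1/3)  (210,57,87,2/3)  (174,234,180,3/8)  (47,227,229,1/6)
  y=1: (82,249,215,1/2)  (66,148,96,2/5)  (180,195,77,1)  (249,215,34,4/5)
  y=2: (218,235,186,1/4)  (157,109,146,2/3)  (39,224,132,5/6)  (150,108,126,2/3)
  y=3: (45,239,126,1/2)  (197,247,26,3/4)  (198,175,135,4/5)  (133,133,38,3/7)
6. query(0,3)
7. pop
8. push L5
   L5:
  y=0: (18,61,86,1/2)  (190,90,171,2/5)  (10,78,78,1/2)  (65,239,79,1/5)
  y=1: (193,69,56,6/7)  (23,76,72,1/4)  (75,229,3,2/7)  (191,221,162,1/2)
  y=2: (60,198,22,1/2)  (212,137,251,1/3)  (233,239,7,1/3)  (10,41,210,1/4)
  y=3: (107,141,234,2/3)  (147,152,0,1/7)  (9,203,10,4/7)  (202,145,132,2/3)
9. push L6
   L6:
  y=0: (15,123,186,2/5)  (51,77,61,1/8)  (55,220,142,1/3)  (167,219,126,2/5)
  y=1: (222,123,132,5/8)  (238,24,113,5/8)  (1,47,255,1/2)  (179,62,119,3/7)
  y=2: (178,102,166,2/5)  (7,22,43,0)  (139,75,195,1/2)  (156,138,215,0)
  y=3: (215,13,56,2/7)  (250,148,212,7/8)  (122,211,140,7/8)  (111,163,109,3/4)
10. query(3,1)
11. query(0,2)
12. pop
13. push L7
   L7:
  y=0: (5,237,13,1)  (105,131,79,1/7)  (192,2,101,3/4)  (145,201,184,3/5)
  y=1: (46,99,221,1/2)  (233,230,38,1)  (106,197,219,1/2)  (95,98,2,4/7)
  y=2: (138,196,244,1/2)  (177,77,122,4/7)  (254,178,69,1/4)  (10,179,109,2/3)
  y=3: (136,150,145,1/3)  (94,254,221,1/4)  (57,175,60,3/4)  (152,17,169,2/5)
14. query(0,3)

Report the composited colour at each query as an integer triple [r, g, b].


(3,0) stack=L1,L2; from [0,0,0]:
L1 α=2/3: [30, 130/3, 470/3]
L2 α=1/5: [214/5, 691/15, 1973/15]
→ [43, 46, 132]

query (0,3) [L1,L2,L3,L4] — begin 0,0,0
+L1 (α=0) → [0, 0, 0]
+L2 (α=1/2) → [11/2, 119, 52]
+L3 (α=3/7) → [34, 173, 757/7]
+L4 (α=1/2) → [79/2, 206, 1639/14]
→ [40, 206, 117]

at x=3,y=1 over L1,L2,L3,L5,L6:
+L1 (α=2/3) → [72, 434/3, 38]
+L2 (α=2/3) → [150, 1562/9, 18]
+L3 (α=1/2) → [159, 3767/18, 21/2]
+L5 (α=1/2) → [175, 7745/36, 345/4]
+L6 (α=3/7) → [1237/7, 9419/63, 702/7]
→ [177, 150, 100]

at x=0,y=2 over L1,L2,L3,L5,L6:
after L1 α=6/7: [1290/7, 486/7, 1314/7]
after L2 α=2/3: [640/7, 850/21, 4492/21]
after L3 α=0: [640/7, 850/21, 4492/21]
after L5 α=1/2: [530/7, 2504/21, 2477/21]
after L6 α=2/5: [4082/35, 3932/35, 4801/35]
→ [117, 112, 137]

query (0,3) [L1,L2,L3,L5,L7] — begin 0,0,0
L1 α=0: [0, 0, 0]
L2 α=1/2: [11/2, 119, 52]
L3 α=3/7: [34, 173, 757/7]
L5 α=2/3: [248/3, 455/3, 4033/21]
L7 α=1/3: [904/9, 1360/9, 11111/63]
rounded: [100, 151, 176]


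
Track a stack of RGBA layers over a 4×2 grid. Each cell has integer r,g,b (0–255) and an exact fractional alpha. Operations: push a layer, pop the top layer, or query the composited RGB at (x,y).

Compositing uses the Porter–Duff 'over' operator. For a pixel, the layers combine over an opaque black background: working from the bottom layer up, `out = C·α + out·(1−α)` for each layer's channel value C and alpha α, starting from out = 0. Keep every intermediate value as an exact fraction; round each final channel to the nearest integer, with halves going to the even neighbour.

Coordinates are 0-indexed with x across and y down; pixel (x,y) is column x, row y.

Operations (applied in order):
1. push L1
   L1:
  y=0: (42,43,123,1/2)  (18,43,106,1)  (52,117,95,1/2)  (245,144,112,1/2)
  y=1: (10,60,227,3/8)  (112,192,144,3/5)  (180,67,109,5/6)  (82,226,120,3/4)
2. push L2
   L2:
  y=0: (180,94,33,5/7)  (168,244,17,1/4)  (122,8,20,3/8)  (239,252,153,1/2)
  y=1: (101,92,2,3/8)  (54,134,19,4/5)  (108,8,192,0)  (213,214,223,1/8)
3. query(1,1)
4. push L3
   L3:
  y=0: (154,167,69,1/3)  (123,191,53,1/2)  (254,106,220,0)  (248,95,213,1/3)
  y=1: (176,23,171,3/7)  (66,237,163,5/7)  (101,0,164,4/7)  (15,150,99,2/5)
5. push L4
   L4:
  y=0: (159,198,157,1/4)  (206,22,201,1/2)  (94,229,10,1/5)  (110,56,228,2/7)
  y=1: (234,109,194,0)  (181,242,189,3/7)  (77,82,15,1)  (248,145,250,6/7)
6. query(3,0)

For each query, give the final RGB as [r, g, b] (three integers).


query (1,1) [L1,L2] — begin 0,0,0
+L1 (α=3/5) → [336/5, 576/5, 432/5]
+L2 (α=4/5) → [1416/25, 3256/25, 812/25]
= [57, 130, 32]

query (3,0) [L1,L2,L3,L4] — begin 0,0,0
+L1 (α=1/2) → [245/2, 72, 56]
+L2 (α=1/2) → [723/4, 162, 209/2]
+L3 (α=1/3) → [1219/6, 419/3, 422/3]
+L4 (α=2/7) → [7415/42, 2431/21, 3478/21]
= [177, 116, 166]


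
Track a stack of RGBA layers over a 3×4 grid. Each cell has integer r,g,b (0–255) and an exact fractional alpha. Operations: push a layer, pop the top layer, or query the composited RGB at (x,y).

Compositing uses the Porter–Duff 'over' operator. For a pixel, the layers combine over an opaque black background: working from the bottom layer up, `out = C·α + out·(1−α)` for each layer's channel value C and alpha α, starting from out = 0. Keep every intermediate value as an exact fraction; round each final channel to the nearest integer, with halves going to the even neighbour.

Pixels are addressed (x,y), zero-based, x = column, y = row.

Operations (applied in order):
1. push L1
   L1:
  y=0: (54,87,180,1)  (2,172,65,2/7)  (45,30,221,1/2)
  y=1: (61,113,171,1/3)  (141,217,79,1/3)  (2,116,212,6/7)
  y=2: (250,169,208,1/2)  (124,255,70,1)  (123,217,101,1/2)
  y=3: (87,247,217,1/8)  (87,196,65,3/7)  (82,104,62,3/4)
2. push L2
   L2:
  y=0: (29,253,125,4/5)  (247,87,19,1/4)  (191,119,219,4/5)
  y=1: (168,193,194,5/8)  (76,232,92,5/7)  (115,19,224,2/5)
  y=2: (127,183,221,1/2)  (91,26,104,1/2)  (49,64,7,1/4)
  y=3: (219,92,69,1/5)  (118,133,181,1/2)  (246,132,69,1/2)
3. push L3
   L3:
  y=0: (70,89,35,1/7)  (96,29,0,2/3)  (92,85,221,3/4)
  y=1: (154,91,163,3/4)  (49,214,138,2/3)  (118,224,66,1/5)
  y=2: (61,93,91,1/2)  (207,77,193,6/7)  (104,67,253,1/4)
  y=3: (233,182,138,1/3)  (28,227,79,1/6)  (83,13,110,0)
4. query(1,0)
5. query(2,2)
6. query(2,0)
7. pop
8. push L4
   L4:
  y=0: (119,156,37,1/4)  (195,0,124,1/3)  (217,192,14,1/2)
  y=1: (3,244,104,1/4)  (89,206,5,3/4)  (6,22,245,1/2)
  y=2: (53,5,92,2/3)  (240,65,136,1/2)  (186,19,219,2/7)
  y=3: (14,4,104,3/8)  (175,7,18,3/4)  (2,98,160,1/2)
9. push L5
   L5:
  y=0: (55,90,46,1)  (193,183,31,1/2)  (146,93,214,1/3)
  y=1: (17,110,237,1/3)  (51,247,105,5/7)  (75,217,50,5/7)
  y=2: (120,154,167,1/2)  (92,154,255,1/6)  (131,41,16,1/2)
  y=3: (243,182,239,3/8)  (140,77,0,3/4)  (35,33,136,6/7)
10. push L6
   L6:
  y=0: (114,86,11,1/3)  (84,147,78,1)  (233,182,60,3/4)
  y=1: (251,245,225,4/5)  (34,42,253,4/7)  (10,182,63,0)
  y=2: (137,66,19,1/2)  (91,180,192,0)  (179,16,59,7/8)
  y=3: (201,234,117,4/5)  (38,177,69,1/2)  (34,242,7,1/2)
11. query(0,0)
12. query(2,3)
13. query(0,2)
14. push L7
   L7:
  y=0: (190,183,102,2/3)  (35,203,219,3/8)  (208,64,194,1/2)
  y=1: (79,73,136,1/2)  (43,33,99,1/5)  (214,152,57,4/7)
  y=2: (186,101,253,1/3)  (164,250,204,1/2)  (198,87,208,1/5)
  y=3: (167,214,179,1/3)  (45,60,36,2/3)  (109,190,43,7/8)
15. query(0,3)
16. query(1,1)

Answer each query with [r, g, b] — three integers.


query (1,0) [L1,L2,L3] — begin 0,0,0
L1 α=2/7: [4/7, 344/7, 130/7]
L2 α=1/4: [1741/28, 1641/28, 523/28]
L3 α=2/3: [7117/84, 3265/84, 523/84]
→ [85, 39, 6]

(2,2) stack=L1,L2,L3; from [0,0,0]:
L1 α=1/2: [123/2, 217/2, 101/2]
L2 α=1/4: [467/8, 779/8, 317/8]
L3 α=1/4: [2233/32, 2873/32, 2975/32]
rounded: [70, 90, 93]

query (2,0) [L1,L2,L3] — begin 0,0,0
+L1 (α=1/2) → [45/2, 15, 221/2]
+L2 (α=4/5) → [1573/10, 491/5, 1973/10]
+L3 (α=3/4) → [4333/40, 883/10, 8603/40]
rounded: [108, 88, 215]

at x=0,y=0 over L1,L2,L4,L5,L6:
+L1 (α=1) → [54, 87, 180]
+L2 (α=4/5) → [34, 1099/5, 136]
+L4 (α=1/4) → [221/4, 4077/20, 445/4]
+L5 (α=1) → [55, 90, 46]
+L6 (α=1/3) → [224/3, 266/3, 103/3]
rounded: [75, 89, 34]

(2,3) stack=L1,L2,L4,L5,L6; from [0,0,0]:
L1 α=3/4: [123/2, 78, 93/2]
L2 α=1/2: [615/4, 105, 231/4]
L4 α=1/2: [623/8, 203/2, 871/8]
L5 α=6/7: [329/8, 599/14, 1057/8]
L6 α=1/2: [601/16, 3987/28, 1113/16]
= [38, 142, 70]

(0,2) stack=L1,L2,L4,L5,L6; from [0,0,0]:
after L1 α=1/2: [125, 169/2, 104]
after L2 α=1/2: [126, 535/4, 325/2]
after L4 α=2/3: [232/3, 575/12, 231/2]
after L5 α=1/2: [296/3, 2423/24, 565/4]
after L6 α=1/2: [707/6, 4007/48, 641/8]
→ [118, 83, 80]

at x=0,y=3 over L1,L2,L4,L5,L6,L7:
+L1 (α=1/8) → [87/8, 247/8, 217/8]
+L2 (α=1/5) → [105/2, 431/10, 71/2]
+L4 (α=3/8) → [609/16, 455/16, 979/16]
+L5 (α=3/8) → [14709/128, 11011/128, 16367/128]
+L6 (α=4/5) → [117621/640, 130819/640, 76271/640]
+L7 (α=1/3) → [171061/960, 66433/320, 44517/320]
= [178, 208, 139]

(1,1) stack=L1,L2,L4,L5,L6,L7; from [0,0,0]:
after L1 α=1/3: [47, 217/3, 79/3]
after L2 α=5/7: [474/7, 3914/21, 1538/21]
after L4 α=3/4: [2343/28, 4223/21, 1853/84]
after L5 α=5/7: [5913/98, 34381/147, 23903/294]
after L6 α=4/7: [31067/686, 42613/343, 123079/686]
after L7 α=1/5: [76883/1715, 181771/1715, 56023/343]
→ [45, 106, 163]
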